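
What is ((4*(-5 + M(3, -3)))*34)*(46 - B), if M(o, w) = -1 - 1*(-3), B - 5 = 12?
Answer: -11832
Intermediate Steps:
B = 17 (B = 5 + 12 = 17)
M(o, w) = 2 (M(o, w) = -1 + 3 = 2)
((4*(-5 + M(3, -3)))*34)*(46 - B) = ((4*(-5 + 2))*34)*(46 - 1*17) = ((4*(-3))*34)*(46 - 17) = -12*34*29 = -408*29 = -11832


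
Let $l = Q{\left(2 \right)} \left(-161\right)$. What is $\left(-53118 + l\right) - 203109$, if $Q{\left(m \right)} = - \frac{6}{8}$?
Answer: $- \frac{1024425}{4} \approx -2.5611 \cdot 10^{5}$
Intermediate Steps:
$Q{\left(m \right)} = - \frac{3}{4}$ ($Q{\left(m \right)} = \left(-6\right) \frac{1}{8} = - \frac{3}{4}$)
$l = \frac{483}{4}$ ($l = \left(- \frac{3}{4}\right) \left(-161\right) = \frac{483}{4} \approx 120.75$)
$\left(-53118 + l\right) - 203109 = \left(-53118 + \frac{483}{4}\right) - 203109 = - \frac{211989}{4} - 203109 = - \frac{1024425}{4}$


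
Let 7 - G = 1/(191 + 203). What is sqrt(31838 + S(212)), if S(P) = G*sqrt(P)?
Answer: sqrt(1235600942 + 543129*sqrt(53))/197 ≈ 178.72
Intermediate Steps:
G = 2757/394 (G = 7 - 1/(191 + 203) = 7 - 1/394 = 2757/394 ≈ 6.9975)
S(P) = 2757*sqrt(P)/394
sqrt(31838 + S(212)) = sqrt(31838 + 2757*sqrt(212)/394) = sqrt(31838 + 2757*(2*sqrt(53))/394) = sqrt(31838 + 2757*sqrt(53)/197)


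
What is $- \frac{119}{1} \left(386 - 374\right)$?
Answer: $-1428$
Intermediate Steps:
$- \frac{119}{1} \left(386 - 374\right) = \left(-119\right) 1 \cdot 12 = \left(-119\right) 12 = -1428$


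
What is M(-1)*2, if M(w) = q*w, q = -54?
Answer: 108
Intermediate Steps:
M(w) = -54*w
M(-1)*2 = -54*(-1)*2 = 54*2 = 108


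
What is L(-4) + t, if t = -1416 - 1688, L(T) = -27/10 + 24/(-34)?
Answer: -528259/170 ≈ -3107.4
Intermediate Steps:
L(T) = -579/170 (L(T) = -27*⅒ + 24*(-1/34) = -27/10 - 12/17 = -579/170)
t = -3104
L(-4) + t = -579/170 - 3104 = -528259/170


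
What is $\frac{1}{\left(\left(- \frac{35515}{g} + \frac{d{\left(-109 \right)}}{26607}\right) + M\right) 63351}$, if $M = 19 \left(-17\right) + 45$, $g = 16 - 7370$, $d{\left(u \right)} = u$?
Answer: $- \frac{65222626}{1128735833680605} \approx -5.7784 \cdot 10^{-8}$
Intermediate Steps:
$g = -7354$ ($g = 16 - 7370 = -7354$)
$M = -278$ ($M = -323 + 45 = -278$)
$\frac{1}{\left(\left(- \frac{35515}{g} + \frac{d{\left(-109 \right)}}{26607}\right) + M\right) 63351} = \frac{1}{\left(\left(- \frac{35515}{-7354} - \frac{109}{26607}\right) - 278\right) 63351} = \frac{1}{\left(\left(-35515\right) \left(- \frac{1}{7354}\right) - \frac{109}{26607}\right) - 278} \cdot \frac{1}{63351} = \frac{1}{\left(\frac{35515}{7354} - \frac{109}{26607}\right) - 278} \cdot \frac{1}{63351} = \frac{1}{\frac{944146019}{195667878} - 278} \cdot \frac{1}{63351} = \frac{1}{- \frac{53451524065}{195667878}} \cdot \frac{1}{63351} = \left(- \frac{195667878}{53451524065}\right) \frac{1}{63351} = - \frac{65222626}{1128735833680605}$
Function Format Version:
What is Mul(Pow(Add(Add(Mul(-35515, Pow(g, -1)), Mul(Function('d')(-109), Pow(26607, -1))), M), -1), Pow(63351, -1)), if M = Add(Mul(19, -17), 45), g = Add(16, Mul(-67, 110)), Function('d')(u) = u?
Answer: Rational(-65222626, 1128735833680605) ≈ -5.7784e-8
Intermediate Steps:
g = -7354 (g = Add(16, -7370) = -7354)
M = -278 (M = Add(-323, 45) = -278)
Mul(Pow(Add(Add(Mul(-35515, Pow(g, -1)), Mul(Function('d')(-109), Pow(26607, -1))), M), -1), Pow(63351, -1)) = Mul(Pow(Add(Add(Mul(-35515, Pow(-7354, -1)), Mul(-109, Pow(26607, -1))), -278), -1), Pow(63351, -1)) = Mul(Pow(Add(Add(Mul(-35515, Rational(-1, 7354)), Mul(-109, Rational(1, 26607))), -278), -1), Rational(1, 63351)) = Mul(Pow(Add(Add(Rational(35515, 7354), Rational(-109, 26607)), -278), -1), Rational(1, 63351)) = Mul(Pow(Add(Rational(944146019, 195667878), -278), -1), Rational(1, 63351)) = Mul(Pow(Rational(-53451524065, 195667878), -1), Rational(1, 63351)) = Mul(Rational(-195667878, 53451524065), Rational(1, 63351)) = Rational(-65222626, 1128735833680605)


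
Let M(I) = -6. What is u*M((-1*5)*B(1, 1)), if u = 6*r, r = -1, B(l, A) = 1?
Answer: 36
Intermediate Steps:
u = -6 (u = 6*(-1) = -6)
u*M((-1*5)*B(1, 1)) = -6*(-6) = 36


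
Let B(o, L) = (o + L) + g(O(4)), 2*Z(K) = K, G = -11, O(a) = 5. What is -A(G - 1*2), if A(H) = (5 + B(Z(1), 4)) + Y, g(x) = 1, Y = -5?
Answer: -11/2 ≈ -5.5000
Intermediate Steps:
Z(K) = K/2
B(o, L) = 1 + L + o (B(o, L) = (o + L) + 1 = (L + o) + 1 = 1 + L + o)
A(H) = 11/2 (A(H) = (5 + (1 + 4 + (½)*1)) - 5 = (5 + (1 + 4 + ½)) - 5 = (5 + 11/2) - 5 = 21/2 - 5 = 11/2)
-A(G - 1*2) = -1*11/2 = -11/2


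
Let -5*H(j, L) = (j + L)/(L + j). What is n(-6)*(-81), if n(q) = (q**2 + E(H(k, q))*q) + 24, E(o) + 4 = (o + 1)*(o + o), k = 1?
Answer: -173988/25 ≈ -6959.5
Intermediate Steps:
H(j, L) = -1/5 (H(j, L) = -(j + L)/(5*(L + j)) = -(L + j)/(5*(L + j)) = -1/5*1 = -1/5)
E(o) = -4 + 2*o*(1 + o) (E(o) = -4 + (o + 1)*(o + o) = -4 + (1 + o)*(2*o) = -4 + 2*o*(1 + o))
n(q) = 24 + q**2 - 108*q/25 (n(q) = (q**2 + (-4 + 2*(-1/5) + 2*(-1/5)**2)*q) + 24 = (q**2 + (-4 - 2/5 + 2*(1/25))*q) + 24 = (q**2 + (-4 - 2/5 + 2/25)*q) + 24 = (q**2 - 108*q/25) + 24 = 24 + q**2 - 108*q/25)
n(-6)*(-81) = (24 + (-6)**2 - 108/25*(-6))*(-81) = (24 + 36 + 648/25)*(-81) = (2148/25)*(-81) = -173988/25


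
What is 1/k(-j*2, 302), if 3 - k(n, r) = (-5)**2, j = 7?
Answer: -1/22 ≈ -0.045455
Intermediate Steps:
k(n, r) = -22 (k(n, r) = 3 - 1*(-5)**2 = 3 - 1*25 = 3 - 25 = -22)
1/k(-j*2, 302) = 1/(-22) = -1/22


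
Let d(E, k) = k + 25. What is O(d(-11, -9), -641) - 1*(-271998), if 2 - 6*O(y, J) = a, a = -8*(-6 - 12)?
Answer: 815923/3 ≈ 2.7197e+5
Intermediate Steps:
d(E, k) = 25 + k
a = 144 (a = -8*(-18) = 144)
O(y, J) = -71/3 (O(y, J) = ⅓ - ⅙*144 = ⅓ - 24 = -71/3)
O(d(-11, -9), -641) - 1*(-271998) = -71/3 - 1*(-271998) = -71/3 + 271998 = 815923/3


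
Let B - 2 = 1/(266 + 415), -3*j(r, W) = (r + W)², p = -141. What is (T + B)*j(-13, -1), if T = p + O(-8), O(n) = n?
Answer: 19620776/2043 ≈ 9603.9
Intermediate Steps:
j(r, W) = -(W + r)²/3 (j(r, W) = -(r + W)²/3 = -(W + r)²/3)
T = -149 (T = -141 - 8 = -149)
B = 1363/681 (B = 2 + 1/(266 + 415) = 2 + 1/681 = 1363/681 ≈ 2.0015)
(T + B)*j(-13, -1) = (-149 + 1363/681)*(-(-1 - 13)²/3) = -(-100106)*(-14)²/2043 = -(-100106)*196/2043 = -100106/681*(-196/3) = 19620776/2043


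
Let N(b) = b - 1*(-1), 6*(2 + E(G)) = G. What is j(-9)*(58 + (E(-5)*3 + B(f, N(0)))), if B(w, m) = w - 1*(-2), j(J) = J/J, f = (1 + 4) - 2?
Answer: 109/2 ≈ 54.500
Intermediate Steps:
E(G) = -2 + G/6
f = 3 (f = 5 - 2 = 3)
N(b) = 1 + b (N(b) = b + 1 = 1 + b)
j(J) = 1
B(w, m) = 2 + w (B(w, m) = w + 2 = 2 + w)
j(-9)*(58 + (E(-5)*3 + B(f, N(0)))) = 1*(58 + ((-2 + (1/6)*(-5))*3 + (2 + 3))) = 1*(58 + ((-2 - 5/6)*3 + 5)) = 1*(58 + (-17/6*3 + 5)) = 1*(58 + (-17/2 + 5)) = 1*(58 - 7/2) = 1*(109/2) = 109/2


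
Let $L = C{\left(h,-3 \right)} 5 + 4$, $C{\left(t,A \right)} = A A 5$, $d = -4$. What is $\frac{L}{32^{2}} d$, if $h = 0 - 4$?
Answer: $- \frac{229}{256} \approx -0.89453$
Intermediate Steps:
$h = -4$ ($h = 0 - 4 = -4$)
$C{\left(t,A \right)} = 5 A^{2}$ ($C{\left(t,A \right)} = A^{2} \cdot 5 = 5 A^{2}$)
$L = 229$ ($L = 5 \left(-3\right)^{2} \cdot 5 + 4 = 5 \cdot 9 \cdot 5 + 4 = 45 \cdot 5 + 4 = 225 + 4 = 229$)
$\frac{L}{32^{2}} d = \frac{229}{32^{2}} \left(-4\right) = \frac{229}{1024} \left(-4\right) = - \frac{229}{256}$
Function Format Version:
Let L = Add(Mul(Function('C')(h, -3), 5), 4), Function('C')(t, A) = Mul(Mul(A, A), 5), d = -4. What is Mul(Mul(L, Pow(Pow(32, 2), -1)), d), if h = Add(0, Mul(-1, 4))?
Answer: Rational(-229, 256) ≈ -0.89453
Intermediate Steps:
h = -4 (h = Add(0, -4) = -4)
Function('C')(t, A) = Mul(5, Pow(A, 2)) (Function('C')(t, A) = Mul(Pow(A, 2), 5) = Mul(5, Pow(A, 2)))
L = 229 (L = Add(Mul(Mul(5, Pow(-3, 2)), 5), 4) = Add(Mul(Mul(5, 9), 5), 4) = Add(Mul(45, 5), 4) = Add(225, 4) = 229)
Mul(Mul(L, Pow(Pow(32, 2), -1)), d) = Mul(Mul(229, Pow(Pow(32, 2), -1)), -4) = Mul(Mul(229, Pow(1024, -1)), -4) = Mul(Mul(229, Rational(1, 1024)), -4) = Mul(Rational(229, 1024), -4) = Rational(-229, 256)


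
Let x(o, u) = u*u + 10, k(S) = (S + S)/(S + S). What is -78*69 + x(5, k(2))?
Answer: -5371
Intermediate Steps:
k(S) = 1 (k(S) = (2*S)/((2*S)) = (2*S)*(1/(2*S)) = 1)
x(o, u) = 10 + u² (x(o, u) = u² + 10 = 10 + u²)
-78*69 + x(5, k(2)) = -78*69 + (10 + 1²) = -5382 + (10 + 1) = -5382 + 11 = -5371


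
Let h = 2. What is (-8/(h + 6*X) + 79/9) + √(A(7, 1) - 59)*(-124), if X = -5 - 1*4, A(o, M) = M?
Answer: 1045/117 - 124*I*√58 ≈ 8.9316 - 944.36*I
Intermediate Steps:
X = -9 (X = -5 - 4 = -9)
(-8/(h + 6*X) + 79/9) + √(A(7, 1) - 59)*(-124) = (-8/(2 + 6*(-9)) + 79/9) + √(1 - 59)*(-124) = (-8/(2 - 54) + 79*(⅑)) + √(-58)*(-124) = (-8/(-52) + 79/9) + (I*√58)*(-124) = (-8*(-1/52) + 79/9) - 124*I*√58 = (2/13 + 79/9) - 124*I*√58 = 1045/117 - 124*I*√58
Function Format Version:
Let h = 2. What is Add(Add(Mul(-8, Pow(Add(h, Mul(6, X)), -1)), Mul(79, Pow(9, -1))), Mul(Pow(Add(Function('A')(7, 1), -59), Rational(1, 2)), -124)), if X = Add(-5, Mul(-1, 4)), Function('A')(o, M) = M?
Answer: Add(Rational(1045, 117), Mul(-124, I, Pow(58, Rational(1, 2)))) ≈ Add(8.9316, Mul(-944.36, I))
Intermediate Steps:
X = -9 (X = Add(-5, -4) = -9)
Add(Add(Mul(-8, Pow(Add(h, Mul(6, X)), -1)), Mul(79, Pow(9, -1))), Mul(Pow(Add(Function('A')(7, 1), -59), Rational(1, 2)), -124)) = Add(Add(Mul(-8, Pow(Add(2, Mul(6, -9)), -1)), Mul(79, Pow(9, -1))), Mul(Pow(Add(1, -59), Rational(1, 2)), -124)) = Add(Add(Mul(-8, Pow(Add(2, -54), -1)), Mul(79, Rational(1, 9))), Mul(Pow(-58, Rational(1, 2)), -124)) = Add(Add(Mul(-8, Pow(-52, -1)), Rational(79, 9)), Mul(Mul(I, Pow(58, Rational(1, 2))), -124)) = Add(Add(Mul(-8, Rational(-1, 52)), Rational(79, 9)), Mul(-124, I, Pow(58, Rational(1, 2)))) = Add(Add(Rational(2, 13), Rational(79, 9)), Mul(-124, I, Pow(58, Rational(1, 2)))) = Add(Rational(1045, 117), Mul(-124, I, Pow(58, Rational(1, 2))))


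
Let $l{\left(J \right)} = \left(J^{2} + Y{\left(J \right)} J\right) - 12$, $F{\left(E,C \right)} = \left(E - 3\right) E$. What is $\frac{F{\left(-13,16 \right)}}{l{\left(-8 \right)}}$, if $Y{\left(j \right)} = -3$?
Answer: $\frac{52}{19} \approx 2.7368$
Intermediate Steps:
$F{\left(E,C \right)} = E \left(-3 + E\right)$ ($F{\left(E,C \right)} = \left(-3 + E\right) E = E \left(-3 + E\right)$)
$l{\left(J \right)} = -12 + J^{2} - 3 J$ ($l{\left(J \right)} = \left(J^{2} - 3 J\right) - 12 = -12 + J^{2} - 3 J$)
$\frac{F{\left(-13,16 \right)}}{l{\left(-8 \right)}} = \frac{\left(-13\right) \left(-3 - 13\right)}{-12 + \left(-8\right)^{2} - -24} = \frac{\left(-13\right) \left(-16\right)}{-12 + 64 + 24} = \frac{208}{76} = 208 \cdot \frac{1}{76} = \frac{52}{19}$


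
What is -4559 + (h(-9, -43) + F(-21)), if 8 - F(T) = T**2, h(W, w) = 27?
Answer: -4965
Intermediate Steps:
F(T) = 8 - T**2
-4559 + (h(-9, -43) + F(-21)) = -4559 + (27 + (8 - 1*(-21)**2)) = -4559 + (27 + (8 - 1*441)) = -4559 + (27 + (8 - 441)) = -4559 + (27 - 433) = -4559 - 406 = -4965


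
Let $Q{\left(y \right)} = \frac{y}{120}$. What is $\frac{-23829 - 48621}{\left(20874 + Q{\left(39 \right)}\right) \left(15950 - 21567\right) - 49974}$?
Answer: $\frac{2898000}{4692042301} \approx 0.00061764$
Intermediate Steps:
$Q{\left(y \right)} = \frac{y}{120}$ ($Q{\left(y \right)} = y \frac{1}{120} = \frac{y}{120}$)
$\frac{-23829 - 48621}{\left(20874 + Q{\left(39 \right)}\right) \left(15950 - 21567\right) - 49974} = \frac{-23829 - 48621}{\left(20874 + \frac{1}{120} \cdot 39\right) \left(15950 - 21567\right) - 49974} = - \frac{72450}{\left(20874 + \frac{13}{40}\right) \left(-5617\right) - 49974} = - \frac{72450}{\frac{834973}{40} \left(-5617\right) - 49974} = - \frac{72450}{- \frac{4690043341}{40} - 49974} = - \frac{72450}{- \frac{4692042301}{40}} = \left(-72450\right) \left(- \frac{40}{4692042301}\right) = \frac{2898000}{4692042301}$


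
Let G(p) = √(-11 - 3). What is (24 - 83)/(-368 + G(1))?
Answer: 10856/67719 + 59*I*√14/135438 ≈ 0.16031 + 0.00163*I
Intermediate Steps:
G(p) = I*√14 (G(p) = √(-14) = I*√14)
(24 - 83)/(-368 + G(1)) = (24 - 83)/(-368 + I*√14) = -59/(-368 + I*√14)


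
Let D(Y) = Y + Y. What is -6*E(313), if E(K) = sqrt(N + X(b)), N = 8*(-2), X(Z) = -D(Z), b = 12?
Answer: -12*I*sqrt(10) ≈ -37.947*I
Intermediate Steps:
D(Y) = 2*Y
X(Z) = -2*Z
N = -16
E(K) = 2*I*sqrt(10) (E(K) = sqrt(-16 - 2*12) = sqrt(-16 - 24) = sqrt(-40) = 2*I*sqrt(10))
-6*E(313) = -12*I*sqrt(10)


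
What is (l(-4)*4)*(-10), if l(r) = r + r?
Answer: 320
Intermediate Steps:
l(r) = 2*r
(l(-4)*4)*(-10) = ((2*(-4))*4)*(-10) = -8*4*(-10) = -32*(-10) = 320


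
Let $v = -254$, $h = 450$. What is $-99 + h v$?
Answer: $-114399$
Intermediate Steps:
$-99 + h v = -99 + 450 \left(-254\right) = -99 - 114300 = -114399$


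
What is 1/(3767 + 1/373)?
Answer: 373/1405092 ≈ 0.00026546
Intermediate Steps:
1/(3767 + 1/373) = 1/(1405092/373) = 373/1405092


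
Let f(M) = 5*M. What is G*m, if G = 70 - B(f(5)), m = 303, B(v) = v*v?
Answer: -168165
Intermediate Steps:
B(v) = v²
G = -555 (G = 70 - (5*5)² = 70 - 1*25² = 70 - 1*625 = 70 - 625 = -555)
G*m = -555*303 = -168165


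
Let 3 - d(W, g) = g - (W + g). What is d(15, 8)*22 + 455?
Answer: 851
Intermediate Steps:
d(W, g) = 3 + W (d(W, g) = 3 - (g - (W + g)) = 3 - (g + (-W - g)) = 3 - (-1)*W = 3 + W)
d(15, 8)*22 + 455 = (3 + 15)*22 + 455 = 18*22 + 455 = 396 + 455 = 851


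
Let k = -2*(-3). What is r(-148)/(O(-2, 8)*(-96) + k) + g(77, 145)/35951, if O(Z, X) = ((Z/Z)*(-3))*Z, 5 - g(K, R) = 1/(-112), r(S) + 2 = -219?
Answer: 445089461/1147555920 ≈ 0.38786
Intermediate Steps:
r(S) = -221 (r(S) = -2 - 219 = -221)
k = 6
g(K, R) = 561/112 (g(K, R) = 5 - 1/(-112) = 5 - 1*(-1/112) = 5 + 1/112 = 561/112)
O(Z, X) = -3*Z (O(Z, X) = (1*(-3))*Z = -3*Z)
r(-148)/(O(-2, 8)*(-96) + k) + g(77, 145)/35951 = -221/(-3*(-2)*(-96) + 6) + (561/112)/35951 = -221/(6*(-96) + 6) + (561/112)*(1/35951) = -221/(-576 + 6) + 561/4026512 = -221/(-570) + 561/4026512 = -221*(-1/570) + 561/4026512 = 221/570 + 561/4026512 = 445089461/1147555920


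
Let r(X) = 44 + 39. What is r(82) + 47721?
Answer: 47804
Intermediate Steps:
r(X) = 83
r(82) + 47721 = 83 + 47721 = 47804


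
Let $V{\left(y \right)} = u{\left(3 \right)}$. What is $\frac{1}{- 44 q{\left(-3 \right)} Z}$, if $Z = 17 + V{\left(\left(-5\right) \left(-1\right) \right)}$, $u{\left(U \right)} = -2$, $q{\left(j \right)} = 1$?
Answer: $- \frac{1}{660} \approx -0.0015152$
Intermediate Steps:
$V{\left(y \right)} = -2$
$Z = 15$ ($Z = 17 - 2 = 15$)
$\frac{1}{- 44 q{\left(-3 \right)} Z} = \frac{1}{\left(-44\right) 1 \cdot 15} = \frac{1}{\left(-44\right) 15} = \frac{1}{-660} = - \frac{1}{660}$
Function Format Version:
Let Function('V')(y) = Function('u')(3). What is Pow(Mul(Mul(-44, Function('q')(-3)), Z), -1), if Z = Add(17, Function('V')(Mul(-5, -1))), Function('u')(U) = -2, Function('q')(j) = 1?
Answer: Rational(-1, 660) ≈ -0.0015152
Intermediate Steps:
Function('V')(y) = -2
Z = 15 (Z = Add(17, -2) = 15)
Pow(Mul(Mul(-44, Function('q')(-3)), Z), -1) = Pow(Mul(Mul(-44, 1), 15), -1) = Pow(Mul(-44, 15), -1) = Pow(-660, -1) = Rational(-1, 660)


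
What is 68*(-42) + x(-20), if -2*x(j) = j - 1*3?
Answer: -5689/2 ≈ -2844.5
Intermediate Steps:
x(j) = 3/2 - j/2 (x(j) = -(j - 1*3)/2 = -(j - 3)/2 = -(-3 + j)/2 = 3/2 - j/2)
68*(-42) + x(-20) = 68*(-42) + (3/2 - ½*(-20)) = -2856 + (3/2 + 10) = -2856 + 23/2 = -5689/2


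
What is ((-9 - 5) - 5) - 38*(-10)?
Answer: 361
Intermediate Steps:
((-9 - 5) - 5) - 38*(-10) = (-14 - 5) + 380 = -19 + 380 = 361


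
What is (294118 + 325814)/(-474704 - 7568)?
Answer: -154983/120568 ≈ -1.2854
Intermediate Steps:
(294118 + 325814)/(-474704 - 7568) = 619932/(-482272) = 619932*(-1/482272) = -154983/120568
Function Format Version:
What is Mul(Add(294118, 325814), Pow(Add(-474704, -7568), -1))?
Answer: Rational(-154983, 120568) ≈ -1.2854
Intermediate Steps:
Mul(Add(294118, 325814), Pow(Add(-474704, -7568), -1)) = Mul(619932, Pow(-482272, -1)) = Mul(619932, Rational(-1, 482272)) = Rational(-154983, 120568)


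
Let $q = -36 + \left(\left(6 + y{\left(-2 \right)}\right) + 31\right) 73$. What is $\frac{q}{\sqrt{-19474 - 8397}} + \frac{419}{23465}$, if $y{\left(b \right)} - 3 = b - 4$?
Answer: $\frac{419}{23465} - \frac{2446 i \sqrt{27871}}{27871} \approx 0.017856 - 14.651 i$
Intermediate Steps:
$y{\left(b \right)} = -1 + b$ ($y{\left(b \right)} = 3 + \left(b - 4\right) = 3 + \left(-4 + b\right) = -1 + b$)
$q = 2446$ ($q = -36 + \left(\left(6 - 3\right) + 31\right) 73 = -36 + \left(3 + 31\right) 73 = -36 + 34 \cdot 73 = -36 + 2482 = 2446$)
$\frac{q}{\sqrt{-19474 - 8397}} + \frac{419}{23465} = \frac{2446}{\sqrt{-19474 - 8397}} + \frac{419}{23465} = \frac{2446}{\sqrt{-27871}} + 419 \cdot \frac{1}{23465} = \frac{2446}{i \sqrt{27871}} + \frac{419}{23465} = 2446 \left(- \frac{i \sqrt{27871}}{27871}\right) + \frac{419}{23465} = - \frac{2446 i \sqrt{27871}}{27871} + \frac{419}{23465} = \frac{419}{23465} - \frac{2446 i \sqrt{27871}}{27871}$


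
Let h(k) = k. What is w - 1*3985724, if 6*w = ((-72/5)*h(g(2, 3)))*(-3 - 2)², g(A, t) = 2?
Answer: -3985844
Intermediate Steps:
w = -120 (w = ((-72/5*2)*(-3 - 2)²)/6 = ((-72*⅕*2)*(-5)²)/6 = (-72/5*2*25)/6 = (-144/5*25)/6 = (⅙)*(-720) = -120)
w - 1*3985724 = -120 - 1*3985724 = -120 - 3985724 = -3985844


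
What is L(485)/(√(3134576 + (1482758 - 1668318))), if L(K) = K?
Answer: 485*√15046/210644 ≈ 0.28242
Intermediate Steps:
L(485)/(√(3134576 + (1482758 - 1668318))) = 485/(√(3134576 + (1482758 - 1668318))) = 485/(√(3134576 - 185560)) = 485/(√2949016) = 485/((14*√15046)) = 485*(√15046/210644) = 485*√15046/210644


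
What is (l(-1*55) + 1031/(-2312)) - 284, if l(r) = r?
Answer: -784799/2312 ≈ -339.45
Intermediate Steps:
(l(-1*55) + 1031/(-2312)) - 284 = (-1*55 + 1031/(-2312)) - 284 = (-55 + 1031*(-1/2312)) - 284 = (-55 - 1031/2312) - 284 = -128191/2312 - 284 = -784799/2312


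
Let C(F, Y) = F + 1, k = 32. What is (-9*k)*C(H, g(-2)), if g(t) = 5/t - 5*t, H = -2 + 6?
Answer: -1440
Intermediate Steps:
H = 4
g(t) = -5*t + 5/t
C(F, Y) = 1 + F
(-9*k)*C(H, g(-2)) = (-9*32)*(1 + 4) = -288*5 = -1440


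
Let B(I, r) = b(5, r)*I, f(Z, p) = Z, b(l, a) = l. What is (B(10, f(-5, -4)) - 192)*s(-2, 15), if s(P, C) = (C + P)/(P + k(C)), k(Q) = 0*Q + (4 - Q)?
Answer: 142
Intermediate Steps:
k(Q) = 4 - Q (k(Q) = 0 + (4 - Q) = 4 - Q)
B(I, r) = 5*I
s(P, C) = (C + P)/(4 + P - C) (s(P, C) = (C + P)/(P + (4 - C)) = (C + P)/(4 + P - C))
(B(10, f(-5, -4)) - 192)*s(-2, 15) = (5*10 - 192)*((15 - 2)/(4 - 2 - 1*15)) = (50 - 192)*(13/(4 - 2 - 15)) = -142*13/(-13) = -(-142)*13/13 = -142*(-1) = 142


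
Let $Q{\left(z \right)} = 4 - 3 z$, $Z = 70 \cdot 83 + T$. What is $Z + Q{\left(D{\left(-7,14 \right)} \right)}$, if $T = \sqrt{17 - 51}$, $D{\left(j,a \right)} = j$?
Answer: $5835 + i \sqrt{34} \approx 5835.0 + 5.831 i$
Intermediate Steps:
$T = i \sqrt{34}$ ($T = \sqrt{-34} = i \sqrt{34} \approx 5.8309 i$)
$Z = 5810 + i \sqrt{34}$ ($Z = 70 \cdot 83 + i \sqrt{34} = 5810 + i \sqrt{34} \approx 5810.0 + 5.831 i$)
$Z + Q{\left(D{\left(-7,14 \right)} \right)} = \left(5810 + i \sqrt{34}\right) + \left(4 - -21\right) = \left(5810 + i \sqrt{34}\right) + \left(4 + 21\right) = \left(5810 + i \sqrt{34}\right) + 25 = 5835 + i \sqrt{34}$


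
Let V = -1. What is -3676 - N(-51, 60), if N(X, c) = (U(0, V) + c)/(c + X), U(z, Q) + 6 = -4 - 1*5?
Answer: -3681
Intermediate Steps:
U(z, Q) = -15 (U(z, Q) = -6 + (-4 - 1*5) = -6 + (-4 - 5) = -6 - 9 = -15)
N(X, c) = (-15 + c)/(X + c) (N(X, c) = (-15 + c)/(c + X) = (-15 + c)/(X + c))
-3676 - N(-51, 60) = -3676 - (-15 + 60)/(-51 + 60) = -3676 - 45/9 = -3676 - 1*5 = -3676 - 5 = -3681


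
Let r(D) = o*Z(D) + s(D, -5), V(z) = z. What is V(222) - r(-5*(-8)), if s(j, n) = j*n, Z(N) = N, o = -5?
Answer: 622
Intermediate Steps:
r(D) = -10*D (r(D) = -5*D + D*(-5) = -5*D - 5*D = -10*D)
V(222) - r(-5*(-8)) = 222 - (-10)*(-5*(-8)) = 222 - (-10)*40 = 222 - 1*(-400) = 222 + 400 = 622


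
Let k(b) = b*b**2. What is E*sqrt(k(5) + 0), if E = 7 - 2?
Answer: 25*sqrt(5) ≈ 55.902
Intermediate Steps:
k(b) = b**3
E = 5
E*sqrt(k(5) + 0) = 5*sqrt(5**3 + 0) = 5*sqrt(125 + 0) = 5*sqrt(125) = 5*(5*sqrt(5)) = 25*sqrt(5)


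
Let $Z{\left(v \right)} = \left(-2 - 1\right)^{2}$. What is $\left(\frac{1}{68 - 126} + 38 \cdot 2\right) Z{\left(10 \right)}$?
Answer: $\frac{39663}{58} \approx 683.84$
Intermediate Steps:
$Z{\left(v \right)} = 9$ ($Z{\left(v \right)} = \left(-3\right)^{2} = 9$)
$\left(\frac{1}{68 - 126} + 38 \cdot 2\right) Z{\left(10 \right)} = \left(\frac{1}{68 - 126} + 38 \cdot 2\right) 9 = \left(\frac{1}{-58} + 76\right) 9 = \left(- \frac{1}{58} + 76\right) 9 = \frac{4407}{58} \cdot 9 = \frac{39663}{58}$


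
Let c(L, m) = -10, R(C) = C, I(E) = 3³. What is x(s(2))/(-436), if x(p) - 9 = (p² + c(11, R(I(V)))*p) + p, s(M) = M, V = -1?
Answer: 5/436 ≈ 0.011468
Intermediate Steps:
I(E) = 27
x(p) = 9 + p² - 9*p (x(p) = 9 + ((p² - 10*p) + p) = 9 + (p² - 9*p) = 9 + p² - 9*p)
x(s(2))/(-436) = (9 + 2² - 9*2)/(-436) = (9 + 4 - 18)*(-1/436) = -5*(-1/436) = 5/436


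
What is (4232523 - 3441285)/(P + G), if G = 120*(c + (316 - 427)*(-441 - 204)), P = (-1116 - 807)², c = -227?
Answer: 37678/583909 ≈ 0.064527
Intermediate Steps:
P = 3697929 (P = (-1923)² = 3697929)
G = 8564160 (G = 120*(-227 + (316 - 427)*(-441 - 204)) = 120*(-227 - 111*(-645)) = 120*(-227 + 71595) = 120*71368 = 8564160)
(4232523 - 3441285)/(P + G) = (4232523 - 3441285)/(3697929 + 8564160) = 791238/12262089 = 791238*(1/12262089) = 37678/583909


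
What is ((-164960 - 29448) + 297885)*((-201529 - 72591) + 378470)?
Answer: 10797824950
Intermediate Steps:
((-164960 - 29448) + 297885)*((-201529 - 72591) + 378470) = (-194408 + 297885)*(-274120 + 378470) = 103477*104350 = 10797824950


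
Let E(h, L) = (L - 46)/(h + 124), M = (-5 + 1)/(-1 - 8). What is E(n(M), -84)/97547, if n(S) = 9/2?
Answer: -260/25069579 ≈ -1.0371e-5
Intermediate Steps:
M = 4/9 (M = -4/(-9) = -4*(-⅑) = 4/9 ≈ 0.44444)
n(S) = 9/2 (n(S) = 9*(½) = 9/2)
E(h, L) = (-46 + L)/(124 + h)
E(n(M), -84)/97547 = ((-46 - 84)/(124 + 9/2))/97547 = (-130/(257/2))*(1/97547) = ((2/257)*(-130))*(1/97547) = -260/257*1/97547 = -260/25069579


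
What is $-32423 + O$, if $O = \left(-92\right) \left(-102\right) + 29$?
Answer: $-23010$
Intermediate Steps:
$O = 9413$ ($O = 9384 + 29 = 9413$)
$-32423 + O = -32423 + 9413 = -23010$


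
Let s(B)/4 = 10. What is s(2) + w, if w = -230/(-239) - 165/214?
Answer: 2055625/51146 ≈ 40.191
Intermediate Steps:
w = 9785/51146 (w = -230*(-1/239) - 165*1/214 = 230/239 - 165/214 = 9785/51146 ≈ 0.19132)
s(B) = 40 (s(B) = 4*10 = 40)
s(2) + w = 40 + 9785/51146 = 2055625/51146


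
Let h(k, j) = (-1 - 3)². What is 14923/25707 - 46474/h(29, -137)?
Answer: -597234175/205656 ≈ -2904.0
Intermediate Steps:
h(k, j) = 16 (h(k, j) = (-4)² = 16)
14923/25707 - 46474/h(29, -137) = 14923/25707 - 46474/16 = 14923*(1/25707) - 46474*1/16 = 14923/25707 - 23237/8 = -597234175/205656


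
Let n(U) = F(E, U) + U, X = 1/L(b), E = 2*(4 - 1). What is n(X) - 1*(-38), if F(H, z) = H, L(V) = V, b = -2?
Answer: 87/2 ≈ 43.500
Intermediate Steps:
E = 6 (E = 2*3 = 6)
X = -1/2 (X = 1/(-2) = -1/2 ≈ -0.50000)
n(U) = 6 + U
n(X) - 1*(-38) = (6 - 1/2) - 1*(-38) = 11/2 + 38 = 87/2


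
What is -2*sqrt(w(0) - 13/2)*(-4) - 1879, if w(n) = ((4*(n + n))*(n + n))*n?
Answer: -1879 + 4*I*sqrt(26) ≈ -1879.0 + 20.396*I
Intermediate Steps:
w(n) = 16*n**3 (w(n) = ((4*(2*n))*(2*n))*n = ((8*n)*(2*n))*n = (16*n**2)*n = 16*n**3)
-2*sqrt(w(0) - 13/2)*(-4) - 1879 = -2*sqrt(16*0**3 - 13/2)*(-4) - 1879 = -2*sqrt(16*0 - 13*1/2)*(-4) - 1879 = -2*sqrt(0 - 13/2)*(-4) - 1879 = -I*sqrt(26)*(-4) - 1879 = 4*I*sqrt(26) - 1879 = -1879 + 4*I*sqrt(26)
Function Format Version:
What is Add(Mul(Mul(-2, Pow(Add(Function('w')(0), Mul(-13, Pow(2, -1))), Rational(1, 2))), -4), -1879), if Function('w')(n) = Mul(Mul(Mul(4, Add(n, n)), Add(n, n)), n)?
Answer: Add(-1879, Mul(4, I, Pow(26, Rational(1, 2)))) ≈ Add(-1879.0, Mul(20.396, I))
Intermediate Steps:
Function('w')(n) = Mul(16, Pow(n, 3)) (Function('w')(n) = Mul(Mul(Mul(4, Mul(2, n)), Mul(2, n)), n) = Mul(Mul(Mul(8, n), Mul(2, n)), n) = Mul(Mul(16, Pow(n, 2)), n) = Mul(16, Pow(n, 3)))
Add(Mul(Mul(-2, Pow(Add(Function('w')(0), Mul(-13, Pow(2, -1))), Rational(1, 2))), -4), -1879) = Add(Mul(Mul(-2, Pow(Add(Mul(16, Pow(0, 3)), Mul(-13, Pow(2, -1))), Rational(1, 2))), -4), -1879) = Add(Mul(Mul(-2, Pow(Add(Mul(16, 0), Mul(-13, Rational(1, 2))), Rational(1, 2))), -4), -1879) = Add(Mul(Mul(-2, Pow(Add(0, Rational(-13, 2)), Rational(1, 2))), -4), -1879) = Add(Mul(Mul(-2, Pow(Rational(-13, 2), Rational(1, 2))), -4), -1879) = Add(Mul(Mul(-2, Mul(Rational(1, 2), I, Pow(26, Rational(1, 2)))), -4), -1879) = Add(Mul(Mul(-1, I, Pow(26, Rational(1, 2))), -4), -1879) = Add(Mul(4, I, Pow(26, Rational(1, 2))), -1879) = Add(-1879, Mul(4, I, Pow(26, Rational(1, 2))))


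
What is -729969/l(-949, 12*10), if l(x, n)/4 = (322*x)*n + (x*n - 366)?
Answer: 243323/49044808 ≈ 0.0049612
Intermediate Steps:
l(x, n) = -1464 + 1292*n*x (l(x, n) = 4*((322*x)*n + (x*n - 366)) = 4*(322*n*x + (n*x - 366)) = 4*(322*n*x + (-366 + n*x)) = 4*(-366 + 323*n*x) = -1464 + 1292*n*x)
-729969/l(-949, 12*10) = -729969/(-1464 + 1292*(12*10)*(-949)) = -729969/(-1464 + 1292*120*(-949)) = -729969/(-1464 - 147132960) = -729969/(-147134424) = -729969*(-1/147134424) = 243323/49044808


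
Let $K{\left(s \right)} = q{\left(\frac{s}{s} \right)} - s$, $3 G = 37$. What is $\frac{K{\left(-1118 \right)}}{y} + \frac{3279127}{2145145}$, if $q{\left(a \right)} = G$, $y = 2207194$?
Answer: $\frac{21720282505609}{14204253519390} \approx 1.5291$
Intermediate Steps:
$G = \frac{37}{3}$ ($G = \frac{1}{3} \cdot 37 = \frac{37}{3} \approx 12.333$)
$q{\left(a \right)} = \frac{37}{3}$
$K{\left(s \right)} = \frac{37}{3} - s$
$\frac{K{\left(-1118 \right)}}{y} + \frac{3279127}{2145145} = \frac{\frac{37}{3} - -1118}{2207194} + \frac{3279127}{2145145} = \left(\frac{37}{3} + 1118\right) \frac{1}{2207194} + 3279127 \cdot \frac{1}{2145145} = \frac{3391}{3} \cdot \frac{1}{2207194} + \frac{3279127}{2145145} = \frac{3391}{6621582} + \frac{3279127}{2145145} = \frac{21720282505609}{14204253519390}$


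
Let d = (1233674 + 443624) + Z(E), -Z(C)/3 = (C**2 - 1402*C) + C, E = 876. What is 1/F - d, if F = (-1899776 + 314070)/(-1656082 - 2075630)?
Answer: -2423748169438/792853 ≈ -3.0570e+6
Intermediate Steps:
F = 792853/1865856 (F = -1585706/(-3731712) = -1585706*(-1/3731712) = 792853/1865856 ≈ 0.42493)
Z(C) = -3*C**2 + 4203*C (Z(C) = -3*((C**2 - 1402*C) + C) = -3*(C**2 - 1401*C) = -3*C**2 + 4203*C)
d = 3056998 (d = (1233674 + 443624) + 3*876*(1401 - 1*876) = 1677298 + 3*876*(1401 - 876) = 1677298 + 3*876*525 = 1677298 + 1379700 = 3056998)
1/F - d = 1/(792853/1865856) - 1*3056998 = 1865856/792853 - 3056998 = -2423748169438/792853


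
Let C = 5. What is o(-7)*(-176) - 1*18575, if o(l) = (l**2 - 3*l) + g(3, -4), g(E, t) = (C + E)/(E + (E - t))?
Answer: -155179/5 ≈ -31036.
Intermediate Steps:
g(E, t) = (5 + E)/(-t + 2*E) (g(E, t) = (5 + E)/(E + (E - t)) = (5 + E)/(-t + 2*E))
o(l) = 4/5 + l**2 - 3*l (o(l) = (l**2 - 3*l) + (5 + 3)/(-1*(-4) + 2*3) = (l**2 - 3*l) + 8/(4 + 6) = (l**2 - 3*l) + 8/10 = (l**2 - 3*l) + (1/10)*8 = (l**2 - 3*l) + 4/5 = 4/5 + l**2 - 3*l)
o(-7)*(-176) - 1*18575 = (4/5 + (-7)**2 - 3*(-7))*(-176) - 1*18575 = (4/5 + 49 + 21)*(-176) - 18575 = (354/5)*(-176) - 18575 = -62304/5 - 18575 = -155179/5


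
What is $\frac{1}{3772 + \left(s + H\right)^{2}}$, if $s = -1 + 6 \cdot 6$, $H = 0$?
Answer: $\frac{1}{4997} \approx 0.00020012$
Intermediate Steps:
$s = 35$ ($s = -1 + 36 = 35$)
$\frac{1}{3772 + \left(s + H\right)^{2}} = \frac{1}{3772 + \left(35 + 0\right)^{2}} = \frac{1}{3772 + 35^{2}} = \frac{1}{3772 + 1225} = \frac{1}{4997}$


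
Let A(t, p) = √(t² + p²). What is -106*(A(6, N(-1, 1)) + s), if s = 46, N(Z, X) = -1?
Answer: -4876 - 106*√37 ≈ -5520.8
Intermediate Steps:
A(t, p) = √(p² + t²)
-106*(A(6, N(-1, 1)) + s) = -106*(√((-1)² + 6²) + 46) = -106*(√(1 + 36) + 46) = -106*(√37 + 46) = -106*(46 + √37) = -4876 - 106*√37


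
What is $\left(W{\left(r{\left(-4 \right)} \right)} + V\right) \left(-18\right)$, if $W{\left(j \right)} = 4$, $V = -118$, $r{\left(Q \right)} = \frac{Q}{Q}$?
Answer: $2052$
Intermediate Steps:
$r{\left(Q \right)} = 1$
$\left(W{\left(r{\left(-4 \right)} \right)} + V\right) \left(-18\right) = \left(4 - 118\right) \left(-18\right) = \left(-114\right) \left(-18\right) = 2052$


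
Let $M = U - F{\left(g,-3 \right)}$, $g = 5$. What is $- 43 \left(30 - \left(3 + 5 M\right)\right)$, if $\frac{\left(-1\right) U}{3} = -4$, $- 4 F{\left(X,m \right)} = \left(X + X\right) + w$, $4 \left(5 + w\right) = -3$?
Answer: $\frac{26359}{16} \approx 1647.4$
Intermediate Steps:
$w = - \frac{23}{4}$ ($w = -5 + \frac{1}{4} \left(-3\right) = -5 - \frac{3}{4} = - \frac{23}{4} \approx -5.75$)
$F{\left(X,m \right)} = \frac{23}{16} - \frac{X}{2}$ ($F{\left(X,m \right)} = - \frac{\left(X + X\right) - \frac{23}{4}}{4} = - \frac{2 X - \frac{23}{4}}{4} = - \frac{- \frac{23}{4} + 2 X}{4} = \frac{23}{16} - \frac{X}{2}$)
$U = 12$ ($U = \left(-3\right) \left(-4\right) = 12$)
$M = \frac{209}{16}$ ($M = 12 - \left(\frac{23}{16} - \frac{5}{2}\right) = 12 - - \frac{17}{16} = 12 + \frac{17}{16} = \frac{209}{16} \approx 13.063$)
$- 43 \left(30 - \left(3 + 5 M\right)\right) = - 43 \left(30 - \frac{1093}{16}\right) = \left(-43\right) \left(- \frac{613}{16}\right) = \frac{26359}{16}$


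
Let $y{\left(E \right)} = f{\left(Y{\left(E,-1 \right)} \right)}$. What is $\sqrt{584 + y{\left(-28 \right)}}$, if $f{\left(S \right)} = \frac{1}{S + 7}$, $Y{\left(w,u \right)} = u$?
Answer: $\frac{\sqrt{21030}}{6} \approx 24.17$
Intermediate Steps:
$f{\left(S \right)} = \frac{1}{7 + S}$
$y{\left(E \right)} = \frac{1}{6}$ ($y{\left(E \right)} = \frac{1}{7 - 1} = \frac{1}{6}$)
$\sqrt{584 + y{\left(-28 \right)}} = \sqrt{584 + \frac{1}{6}} = \sqrt{\frac{3505}{6}} = \frac{\sqrt{21030}}{6}$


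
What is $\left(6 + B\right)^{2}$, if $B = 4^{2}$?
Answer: $484$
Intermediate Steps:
$B = 16$
$\left(6 + B\right)^{2} = \left(6 + 16\right)^{2} = 22^{2} = 484$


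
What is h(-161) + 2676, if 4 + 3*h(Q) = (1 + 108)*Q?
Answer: -3175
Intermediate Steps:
h(Q) = -4/3 + 109*Q/3 (h(Q) = -4/3 + ((1 + 108)*Q)/3 = -4/3 + (109*Q)/3 = -4/3 + 109*Q/3)
h(-161) + 2676 = (-4/3 + (109/3)*(-161)) + 2676 = (-4/3 - 17549/3) + 2676 = -5851 + 2676 = -3175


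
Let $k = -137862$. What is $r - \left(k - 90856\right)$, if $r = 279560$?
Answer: $508278$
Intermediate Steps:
$r - \left(k - 90856\right) = 279560 - \left(-137862 - 90856\right) = 279560 - -228718 = 279560 + 228718 = 508278$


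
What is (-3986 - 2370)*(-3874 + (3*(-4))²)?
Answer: 23707880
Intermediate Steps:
(-3986 - 2370)*(-3874 + (3*(-4))²) = -6356*(-3874 + (-12)²) = -6356*(-3874 + 144) = -6356*(-3730) = 23707880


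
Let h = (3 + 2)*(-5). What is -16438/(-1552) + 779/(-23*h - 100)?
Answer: 237291/19400 ≈ 12.231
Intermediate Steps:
h = -25 (h = 5*(-5) = -25)
-16438/(-1552) + 779/(-23*h - 100) = -16438/(-1552) + 779/(-23*(-25) - 100) = -16438*(-1/1552) + 779/(575 - 100) = 8219/776 + 779/475 = 8219/776 + 779*(1/475) = 8219/776 + 41/25 = 237291/19400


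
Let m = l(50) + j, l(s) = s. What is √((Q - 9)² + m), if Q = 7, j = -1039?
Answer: I*√985 ≈ 31.385*I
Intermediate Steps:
m = -989 (m = 50 - 1039 = -989)
√((Q - 9)² + m) = √((7 - 9)² - 989) = √((-2)² - 989) = √(4 - 989) = √(-985) = I*√985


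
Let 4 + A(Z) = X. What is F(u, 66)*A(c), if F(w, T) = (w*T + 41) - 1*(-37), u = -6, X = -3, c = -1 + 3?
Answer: 2226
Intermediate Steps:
c = 2
A(Z) = -7 (A(Z) = -4 - 3 = -7)
F(w, T) = 78 + T*w (F(w, T) = (T*w + 41) + 37 = (41 + T*w) + 37 = 78 + T*w)
F(u, 66)*A(c) = (78 + 66*(-6))*(-7) = (78 - 396)*(-7) = -318*(-7) = 2226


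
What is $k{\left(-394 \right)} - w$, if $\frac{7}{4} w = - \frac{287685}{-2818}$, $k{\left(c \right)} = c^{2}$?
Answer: $\frac{1530517298}{9863} \approx 1.5518 \cdot 10^{5}$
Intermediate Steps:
$w = \frac{575370}{9863}$ ($w = \frac{4 \left(- \frac{287685}{-2818}\right)}{7} = \frac{4 \left(\left(-287685\right) \left(- \frac{1}{2818}\right)\right)}{7} = \frac{4}{7} \cdot \frac{287685}{2818} = \frac{575370}{9863} \approx 58.336$)
$k{\left(-394 \right)} - w = \left(-394\right)^{2} - \frac{575370}{9863} = 155236 - \frac{575370}{9863} = \frac{1530517298}{9863}$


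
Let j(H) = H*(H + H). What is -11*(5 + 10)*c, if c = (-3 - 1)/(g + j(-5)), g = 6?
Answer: 165/14 ≈ 11.786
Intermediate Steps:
j(H) = 2*H² (j(H) = H*(2*H) = 2*H²)
c = -1/14 (c = (-3 - 1)/(6 + 2*(-5)²) = -4/(6 + 2*25) = -4/(6 + 50) = -4/56 = -4*1/56 = -1/14 ≈ -0.071429)
-11*(5 + 10)*c = -11*(5 + 10)*(-1)/14 = -165*(-1)/14 = -11*(-15/14) = 165/14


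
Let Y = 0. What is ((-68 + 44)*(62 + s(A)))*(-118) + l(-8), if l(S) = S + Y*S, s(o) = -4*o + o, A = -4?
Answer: 209560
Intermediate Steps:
s(o) = -3*o
l(S) = S (l(S) = S + 0*S = S + 0 = S)
((-68 + 44)*(62 + s(A)))*(-118) + l(-8) = ((-68 + 44)*(62 - 3*(-4)))*(-118) - 8 = -24*(62 + 12)*(-118) - 8 = -24*74*(-118) - 8 = -1776*(-118) - 8 = 209568 - 8 = 209560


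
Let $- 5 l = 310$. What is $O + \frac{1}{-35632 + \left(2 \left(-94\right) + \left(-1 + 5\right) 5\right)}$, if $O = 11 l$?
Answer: $- \frac{24415601}{35800} \approx -682.0$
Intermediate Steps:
$l = -62$ ($l = \left(- \frac{1}{5}\right) 310 = -62$)
$O = -682$ ($O = 11 \left(-62\right) = -682$)
$O + \frac{1}{-35632 + \left(2 \left(-94\right) + \left(-1 + 5\right) 5\right)} = -682 + \frac{1}{-35632 + \left(2 \left(-94\right) + \left(-1 + 5\right) 5\right)} = -682 + \frac{1}{-35632 + \left(-188 + 4 \cdot 5\right)} = -682 + \frac{1}{-35632 + \left(-188 + 20\right)} = -682 + \frac{1}{-35632 - 168} = -682 + \frac{1}{-35800} = -682 - \frac{1}{35800} = - \frac{24415601}{35800}$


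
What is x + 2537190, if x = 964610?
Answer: 3501800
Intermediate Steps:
x + 2537190 = 964610 + 2537190 = 3501800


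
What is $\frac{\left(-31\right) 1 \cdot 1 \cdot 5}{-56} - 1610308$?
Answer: $- \frac{90177093}{56} \approx -1.6103 \cdot 10^{6}$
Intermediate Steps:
$\frac{\left(-31\right) 1 \cdot 1 \cdot 5}{-56} - 1610308 = - 31 \cdot 1 \cdot 5 \left(- \frac{1}{56}\right) - 1610308 = \left(-31\right) 5 \left(- \frac{1}{56}\right) - 1610308 = \left(-155\right) \left(- \frac{1}{56}\right) - 1610308 = \frac{155}{56} - 1610308 = - \frac{90177093}{56}$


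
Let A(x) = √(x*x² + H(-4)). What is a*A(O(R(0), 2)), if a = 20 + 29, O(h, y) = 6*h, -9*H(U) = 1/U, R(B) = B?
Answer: 49/6 ≈ 8.1667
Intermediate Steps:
H(U) = -1/(9*U)
A(x) = √(1/36 + x³) (A(x) = √(x*x² - ⅑/(-4)) = √(x³ - ⅑*(-¼)) = √(x³ + 1/36) = √(1/36 + x³))
a = 49
a*A(O(R(0), 2)) = 49*(√(1 + 36*(6*0)³)/6) = 49*(√(1 + 36*0³)/6) = 49*(√(1 + 36*0)/6) = 49*(√(1 + 0)/6) = 49*(√1/6) = 49*((⅙)*1) = 49*(⅙) = 49/6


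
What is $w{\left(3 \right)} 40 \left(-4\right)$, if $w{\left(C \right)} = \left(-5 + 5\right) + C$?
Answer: $-480$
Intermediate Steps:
$w{\left(C \right)} = C$ ($w{\left(C \right)} = 0 + C = C$)
$w{\left(3 \right)} 40 \left(-4\right) = 3 \cdot 40 \left(-4\right) = 120 \left(-4\right) = -480$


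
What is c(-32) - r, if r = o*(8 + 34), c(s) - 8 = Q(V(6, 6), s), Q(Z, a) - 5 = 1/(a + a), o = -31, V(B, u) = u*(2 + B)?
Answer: 84159/64 ≈ 1315.0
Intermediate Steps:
Q(Z, a) = 5 + 1/(2*a) (Q(Z, a) = 5 + 1/(a + a) = 5 + 1/(2*a))
c(s) = 13 + 1/(2*s) (c(s) = 8 + (5 + 1/(2*s)) = 13 + 1/(2*s))
r = -1302 (r = -31*(8 + 34) = -31*42 = -1302)
c(-32) - r = (13 + (½)/(-32)) - 1*(-1302) = (13 + (½)*(-1/32)) + 1302 = (13 - 1/64) + 1302 = 831/64 + 1302 = 84159/64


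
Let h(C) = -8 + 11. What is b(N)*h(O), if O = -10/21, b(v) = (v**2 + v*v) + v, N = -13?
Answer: 975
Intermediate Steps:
b(v) = v + 2*v**2 (b(v) = (v**2 + v**2) + v = 2*v**2 + v = v + 2*v**2)
O = -10/21 (O = -10*1/21 = -10/21 ≈ -0.47619)
h(C) = 3
b(N)*h(O) = -13*(1 + 2*(-13))*3 = -13*(1 - 26)*3 = -13*(-25)*3 = 325*3 = 975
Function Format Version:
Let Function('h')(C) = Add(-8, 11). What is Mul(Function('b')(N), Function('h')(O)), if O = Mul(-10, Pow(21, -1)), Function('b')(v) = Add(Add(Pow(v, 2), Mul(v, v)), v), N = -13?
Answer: 975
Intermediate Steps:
Function('b')(v) = Add(v, Mul(2, Pow(v, 2))) (Function('b')(v) = Add(Add(Pow(v, 2), Pow(v, 2)), v) = Add(Mul(2, Pow(v, 2)), v) = Add(v, Mul(2, Pow(v, 2))))
O = Rational(-10, 21) (O = Mul(-10, Rational(1, 21)) = Rational(-10, 21) ≈ -0.47619)
Function('h')(C) = 3
Mul(Function('b')(N), Function('h')(O)) = Mul(Mul(-13, Add(1, Mul(2, -13))), 3) = Mul(Mul(-13, Add(1, -26)), 3) = Mul(Mul(-13, -25), 3) = Mul(325, 3) = 975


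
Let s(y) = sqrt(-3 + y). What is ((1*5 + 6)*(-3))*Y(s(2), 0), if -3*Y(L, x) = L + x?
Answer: 11*I ≈ 11.0*I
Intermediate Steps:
Y(L, x) = -L/3 - x/3 (Y(L, x) = -(L + x)/3 = -L/3 - x/3)
((1*5 + 6)*(-3))*Y(s(2), 0) = ((1*5 + 6)*(-3))*(-sqrt(-3 + 2)/3 - 1/3*0) = ((5 + 6)*(-3))*(-I/3 + 0) = (11*(-3))*(-I/3 + 0) = -(-11)*I = 11*I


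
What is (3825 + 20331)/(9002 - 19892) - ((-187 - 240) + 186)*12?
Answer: 158938/55 ≈ 2889.8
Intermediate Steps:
(3825 + 20331)/(9002 - 19892) - ((-187 - 240) + 186)*12 = 24156/(-10890) - (-427 + 186)*12 = 24156*(-1/10890) - (-241)*12 = -122/55 - 1*(-2892) = -122/55 + 2892 = 158938/55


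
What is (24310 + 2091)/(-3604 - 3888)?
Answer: -26401/7492 ≈ -3.5239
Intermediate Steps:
(24310 + 2091)/(-3604 - 3888) = 26401/(-7492) = 26401*(-1/7492) = -26401/7492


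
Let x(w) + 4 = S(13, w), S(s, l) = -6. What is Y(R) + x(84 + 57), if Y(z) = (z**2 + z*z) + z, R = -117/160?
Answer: -123671/12800 ≈ -9.6618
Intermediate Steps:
x(w) = -10 (x(w) = -4 - 6 = -10)
R = -117/160 (R = -117*1/160 = -117/160 ≈ -0.73125)
Y(z) = z + 2*z**2 (Y(z) = (z**2 + z**2) + z = 2*z**2 + z = z + 2*z**2)
Y(R) + x(84 + 57) = -117*(1 + 2*(-117/160))/160 - 10 = -117*(1 - 117/80)/160 - 10 = -117/160*(-37/80) - 10 = 4329/12800 - 10 = -123671/12800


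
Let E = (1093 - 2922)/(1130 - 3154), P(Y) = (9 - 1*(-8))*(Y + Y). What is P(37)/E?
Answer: 2546192/1829 ≈ 1392.1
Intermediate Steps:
P(Y) = 34*Y (P(Y) = (9 + 8)*(2*Y) = 17*(2*Y) = 34*Y)
E = 1829/2024 (E = -1829/(-2024) = -1829*(-1/2024) = 1829/2024 ≈ 0.90366)
P(37)/E = (34*37)/(1829/2024) = 1258*(2024/1829) = 2546192/1829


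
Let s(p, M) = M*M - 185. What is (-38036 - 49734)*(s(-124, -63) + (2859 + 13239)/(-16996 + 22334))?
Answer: -887139224650/2669 ≈ -3.3239e+8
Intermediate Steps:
s(p, M) = -185 + M**2 (s(p, M) = M**2 - 185 = -185 + M**2)
(-38036 - 49734)*(s(-124, -63) + (2859 + 13239)/(-16996 + 22334)) = (-38036 - 49734)*((-185 + (-63)**2) + (2859 + 13239)/(-16996 + 22334)) = -87770*((-185 + 3969) + 16098/5338) = -87770*(3784 + 16098*(1/5338)) = -87770*(3784 + 8049/2669) = -87770*10107545/2669 = -887139224650/2669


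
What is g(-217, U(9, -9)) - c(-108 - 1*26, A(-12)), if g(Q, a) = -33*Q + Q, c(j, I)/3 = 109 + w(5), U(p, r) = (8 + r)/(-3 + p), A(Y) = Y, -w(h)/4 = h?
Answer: 6677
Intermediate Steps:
w(h) = -4*h
U(p, r) = (8 + r)/(-3 + p)
c(j, I) = 267 (c(j, I) = 3*(109 - 4*5) = 3*(109 - 20) = 3*89 = 267)
g(Q, a) = -32*Q
g(-217, U(9, -9)) - c(-108 - 1*26, A(-12)) = -32*(-217) - 1*267 = 6944 - 267 = 6677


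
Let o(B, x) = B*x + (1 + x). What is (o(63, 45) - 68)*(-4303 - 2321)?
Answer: -18633312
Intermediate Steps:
o(B, x) = 1 + x + B*x
(o(63, 45) - 68)*(-4303 - 2321) = ((1 + 45 + 63*45) - 68)*(-4303 - 2321) = ((1 + 45 + 2835) - 68)*(-6624) = (2881 - 68)*(-6624) = 2813*(-6624) = -18633312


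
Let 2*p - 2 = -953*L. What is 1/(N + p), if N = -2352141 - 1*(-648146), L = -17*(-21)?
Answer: -2/3748209 ≈ -5.3359e-7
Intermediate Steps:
L = 357
N = -1703995 (N = -2352141 + 648146 = -1703995)
p = -340219/2 (p = 1 + (-953*357)/2 = 1 + (½)*(-340221) = 1 - 340221/2 = -340219/2 ≈ -1.7011e+5)
1/(N + p) = 1/(-1703995 - 340219/2) = 1/(-3748209/2) = -2/3748209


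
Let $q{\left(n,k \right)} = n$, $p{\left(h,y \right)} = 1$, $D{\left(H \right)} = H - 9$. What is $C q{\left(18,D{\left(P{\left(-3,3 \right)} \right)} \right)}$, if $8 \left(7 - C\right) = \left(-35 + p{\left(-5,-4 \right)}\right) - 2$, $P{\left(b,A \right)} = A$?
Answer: $207$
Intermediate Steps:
$D{\left(H \right)} = -9 + H$
$C = \frac{23}{2}$ ($C = 7 - \frac{\left(-35 + 1\right) - 2}{8} = 7 - \frac{-34 - 2}{8} = 7 - - \frac{9}{2} = 7 + \frac{9}{2} = \frac{23}{2} \approx 11.5$)
$C q{\left(18,D{\left(P{\left(-3,3 \right)} \right)} \right)} = \frac{23}{2} \cdot 18 = 207$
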